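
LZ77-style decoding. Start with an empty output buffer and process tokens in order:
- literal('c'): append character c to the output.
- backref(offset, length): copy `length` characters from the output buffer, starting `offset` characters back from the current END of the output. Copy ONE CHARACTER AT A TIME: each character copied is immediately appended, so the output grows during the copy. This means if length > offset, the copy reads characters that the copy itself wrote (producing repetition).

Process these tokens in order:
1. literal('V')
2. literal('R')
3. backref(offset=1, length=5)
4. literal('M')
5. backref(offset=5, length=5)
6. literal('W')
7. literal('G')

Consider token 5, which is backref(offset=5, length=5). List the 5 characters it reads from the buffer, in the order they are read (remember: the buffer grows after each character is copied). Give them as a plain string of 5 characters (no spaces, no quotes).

Token 1: literal('V'). Output: "V"
Token 2: literal('R'). Output: "VR"
Token 3: backref(off=1, len=5) (overlapping!). Copied 'RRRRR' from pos 1. Output: "VRRRRRR"
Token 4: literal('M'). Output: "VRRRRRRM"
Token 5: backref(off=5, len=5). Buffer before: "VRRRRRRM" (len 8)
  byte 1: read out[3]='R', append. Buffer now: "VRRRRRRMR"
  byte 2: read out[4]='R', append. Buffer now: "VRRRRRRMRR"
  byte 3: read out[5]='R', append. Buffer now: "VRRRRRRMRRR"
  byte 4: read out[6]='R', append. Buffer now: "VRRRRRRMRRRR"
  byte 5: read out[7]='M', append. Buffer now: "VRRRRRRMRRRRM"

Answer: RRRRM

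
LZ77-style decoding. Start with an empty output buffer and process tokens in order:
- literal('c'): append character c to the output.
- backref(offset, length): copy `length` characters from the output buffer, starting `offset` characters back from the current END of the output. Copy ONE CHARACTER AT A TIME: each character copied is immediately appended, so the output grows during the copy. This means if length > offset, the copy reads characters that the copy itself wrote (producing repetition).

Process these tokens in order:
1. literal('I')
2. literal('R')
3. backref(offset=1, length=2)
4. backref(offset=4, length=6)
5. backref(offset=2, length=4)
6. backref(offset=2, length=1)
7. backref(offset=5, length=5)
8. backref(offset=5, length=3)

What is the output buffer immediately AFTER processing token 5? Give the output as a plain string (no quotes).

Token 1: literal('I'). Output: "I"
Token 2: literal('R'). Output: "IR"
Token 3: backref(off=1, len=2) (overlapping!). Copied 'RR' from pos 1. Output: "IRRR"
Token 4: backref(off=4, len=6) (overlapping!). Copied 'IRRRIR' from pos 0. Output: "IRRRIRRRIR"
Token 5: backref(off=2, len=4) (overlapping!). Copied 'IRIR' from pos 8. Output: "IRRRIRRRIRIRIR"

Answer: IRRRIRRRIRIRIR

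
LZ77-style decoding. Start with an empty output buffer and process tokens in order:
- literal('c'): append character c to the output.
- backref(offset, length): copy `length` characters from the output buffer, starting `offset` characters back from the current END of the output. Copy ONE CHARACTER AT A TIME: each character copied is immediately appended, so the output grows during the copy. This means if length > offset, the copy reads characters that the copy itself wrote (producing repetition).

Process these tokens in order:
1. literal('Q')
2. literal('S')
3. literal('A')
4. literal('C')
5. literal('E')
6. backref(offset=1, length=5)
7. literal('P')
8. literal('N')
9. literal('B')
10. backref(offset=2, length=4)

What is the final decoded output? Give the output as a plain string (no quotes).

Token 1: literal('Q'). Output: "Q"
Token 2: literal('S'). Output: "QS"
Token 3: literal('A'). Output: "QSA"
Token 4: literal('C'). Output: "QSAC"
Token 5: literal('E'). Output: "QSACE"
Token 6: backref(off=1, len=5) (overlapping!). Copied 'EEEEE' from pos 4. Output: "QSACEEEEEE"
Token 7: literal('P'). Output: "QSACEEEEEEP"
Token 8: literal('N'). Output: "QSACEEEEEEPN"
Token 9: literal('B'). Output: "QSACEEEEEEPNB"
Token 10: backref(off=2, len=4) (overlapping!). Copied 'NBNB' from pos 11. Output: "QSACEEEEEEPNBNBNB"

Answer: QSACEEEEEEPNBNBNB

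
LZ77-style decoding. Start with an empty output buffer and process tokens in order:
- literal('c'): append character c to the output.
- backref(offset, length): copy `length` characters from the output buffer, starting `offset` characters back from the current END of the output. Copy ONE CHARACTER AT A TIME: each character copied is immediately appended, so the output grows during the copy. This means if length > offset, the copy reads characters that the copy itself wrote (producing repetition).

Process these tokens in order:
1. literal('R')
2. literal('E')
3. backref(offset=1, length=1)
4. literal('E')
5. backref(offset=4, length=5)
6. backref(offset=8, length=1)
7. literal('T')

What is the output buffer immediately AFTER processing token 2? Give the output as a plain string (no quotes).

Answer: RE

Derivation:
Token 1: literal('R'). Output: "R"
Token 2: literal('E'). Output: "RE"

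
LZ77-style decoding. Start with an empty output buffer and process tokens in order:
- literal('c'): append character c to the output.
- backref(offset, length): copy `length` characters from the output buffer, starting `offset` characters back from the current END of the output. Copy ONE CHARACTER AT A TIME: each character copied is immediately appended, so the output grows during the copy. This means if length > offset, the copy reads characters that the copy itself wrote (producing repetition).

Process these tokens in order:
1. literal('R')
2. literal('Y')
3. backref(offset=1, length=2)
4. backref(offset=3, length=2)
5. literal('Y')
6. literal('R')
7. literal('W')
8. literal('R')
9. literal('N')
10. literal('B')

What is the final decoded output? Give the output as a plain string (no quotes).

Token 1: literal('R'). Output: "R"
Token 2: literal('Y'). Output: "RY"
Token 3: backref(off=1, len=2) (overlapping!). Copied 'YY' from pos 1. Output: "RYYY"
Token 4: backref(off=3, len=2). Copied 'YY' from pos 1. Output: "RYYYYY"
Token 5: literal('Y'). Output: "RYYYYYY"
Token 6: literal('R'). Output: "RYYYYYYR"
Token 7: literal('W'). Output: "RYYYYYYRW"
Token 8: literal('R'). Output: "RYYYYYYRWR"
Token 9: literal('N'). Output: "RYYYYYYRWRN"
Token 10: literal('B'). Output: "RYYYYYYRWRNB"

Answer: RYYYYYYRWRNB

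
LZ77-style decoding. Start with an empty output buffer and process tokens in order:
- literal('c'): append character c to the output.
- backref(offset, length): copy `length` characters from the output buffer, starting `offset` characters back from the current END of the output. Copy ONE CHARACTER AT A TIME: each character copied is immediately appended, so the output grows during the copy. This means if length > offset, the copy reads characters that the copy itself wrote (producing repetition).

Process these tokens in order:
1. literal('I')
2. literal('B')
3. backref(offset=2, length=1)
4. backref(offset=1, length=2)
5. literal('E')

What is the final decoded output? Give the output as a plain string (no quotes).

Token 1: literal('I'). Output: "I"
Token 2: literal('B'). Output: "IB"
Token 3: backref(off=2, len=1). Copied 'I' from pos 0. Output: "IBI"
Token 4: backref(off=1, len=2) (overlapping!). Copied 'II' from pos 2. Output: "IBIII"
Token 5: literal('E'). Output: "IBIIIE"

Answer: IBIIIE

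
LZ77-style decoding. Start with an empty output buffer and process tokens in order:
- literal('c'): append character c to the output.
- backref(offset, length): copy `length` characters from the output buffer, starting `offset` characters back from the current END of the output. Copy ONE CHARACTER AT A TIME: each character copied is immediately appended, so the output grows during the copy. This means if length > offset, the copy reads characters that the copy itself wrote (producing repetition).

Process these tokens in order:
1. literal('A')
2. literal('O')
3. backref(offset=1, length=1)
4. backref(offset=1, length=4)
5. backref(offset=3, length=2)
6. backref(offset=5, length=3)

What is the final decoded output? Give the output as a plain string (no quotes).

Answer: AOOOOOOOOOOO

Derivation:
Token 1: literal('A'). Output: "A"
Token 2: literal('O'). Output: "AO"
Token 3: backref(off=1, len=1). Copied 'O' from pos 1. Output: "AOO"
Token 4: backref(off=1, len=4) (overlapping!). Copied 'OOOO' from pos 2. Output: "AOOOOOO"
Token 5: backref(off=3, len=2). Copied 'OO' from pos 4. Output: "AOOOOOOOO"
Token 6: backref(off=5, len=3). Copied 'OOO' from pos 4. Output: "AOOOOOOOOOOO"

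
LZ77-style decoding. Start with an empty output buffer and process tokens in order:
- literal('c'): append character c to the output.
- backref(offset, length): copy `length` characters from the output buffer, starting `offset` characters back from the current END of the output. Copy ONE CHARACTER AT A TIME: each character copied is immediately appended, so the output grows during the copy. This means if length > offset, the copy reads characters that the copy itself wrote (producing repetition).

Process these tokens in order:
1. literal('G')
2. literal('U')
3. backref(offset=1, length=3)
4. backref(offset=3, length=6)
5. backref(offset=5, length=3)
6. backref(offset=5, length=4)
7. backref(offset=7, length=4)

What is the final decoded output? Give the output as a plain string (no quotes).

Answer: GUUUUUUUUUUUUUUUUUUUUU

Derivation:
Token 1: literal('G'). Output: "G"
Token 2: literal('U'). Output: "GU"
Token 3: backref(off=1, len=3) (overlapping!). Copied 'UUU' from pos 1. Output: "GUUUU"
Token 4: backref(off=3, len=6) (overlapping!). Copied 'UUUUUU' from pos 2. Output: "GUUUUUUUUUU"
Token 5: backref(off=5, len=3). Copied 'UUU' from pos 6. Output: "GUUUUUUUUUUUUU"
Token 6: backref(off=5, len=4). Copied 'UUUU' from pos 9. Output: "GUUUUUUUUUUUUUUUUU"
Token 7: backref(off=7, len=4). Copied 'UUUU' from pos 11. Output: "GUUUUUUUUUUUUUUUUUUUUU"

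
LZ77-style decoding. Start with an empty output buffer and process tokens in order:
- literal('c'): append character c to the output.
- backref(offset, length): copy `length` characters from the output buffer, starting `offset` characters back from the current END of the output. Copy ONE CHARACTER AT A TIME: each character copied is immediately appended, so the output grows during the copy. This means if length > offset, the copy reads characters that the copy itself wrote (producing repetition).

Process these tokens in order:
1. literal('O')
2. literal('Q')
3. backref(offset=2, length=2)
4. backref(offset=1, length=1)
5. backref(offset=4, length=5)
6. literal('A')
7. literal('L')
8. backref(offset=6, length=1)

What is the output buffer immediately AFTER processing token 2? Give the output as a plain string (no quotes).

Token 1: literal('O'). Output: "O"
Token 2: literal('Q'). Output: "OQ"

Answer: OQ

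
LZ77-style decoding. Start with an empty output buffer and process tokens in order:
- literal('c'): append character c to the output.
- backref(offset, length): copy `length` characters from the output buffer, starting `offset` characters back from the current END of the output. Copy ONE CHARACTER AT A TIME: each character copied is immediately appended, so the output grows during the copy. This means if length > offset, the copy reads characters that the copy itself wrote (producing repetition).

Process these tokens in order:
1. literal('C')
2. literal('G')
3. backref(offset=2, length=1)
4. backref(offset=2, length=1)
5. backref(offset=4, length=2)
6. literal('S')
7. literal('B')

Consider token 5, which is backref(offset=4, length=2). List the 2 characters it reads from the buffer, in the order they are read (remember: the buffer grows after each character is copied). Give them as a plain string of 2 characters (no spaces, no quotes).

Token 1: literal('C'). Output: "C"
Token 2: literal('G'). Output: "CG"
Token 3: backref(off=2, len=1). Copied 'C' from pos 0. Output: "CGC"
Token 4: backref(off=2, len=1). Copied 'G' from pos 1. Output: "CGCG"
Token 5: backref(off=4, len=2). Buffer before: "CGCG" (len 4)
  byte 1: read out[0]='C', append. Buffer now: "CGCGC"
  byte 2: read out[1]='G', append. Buffer now: "CGCGCG"

Answer: CG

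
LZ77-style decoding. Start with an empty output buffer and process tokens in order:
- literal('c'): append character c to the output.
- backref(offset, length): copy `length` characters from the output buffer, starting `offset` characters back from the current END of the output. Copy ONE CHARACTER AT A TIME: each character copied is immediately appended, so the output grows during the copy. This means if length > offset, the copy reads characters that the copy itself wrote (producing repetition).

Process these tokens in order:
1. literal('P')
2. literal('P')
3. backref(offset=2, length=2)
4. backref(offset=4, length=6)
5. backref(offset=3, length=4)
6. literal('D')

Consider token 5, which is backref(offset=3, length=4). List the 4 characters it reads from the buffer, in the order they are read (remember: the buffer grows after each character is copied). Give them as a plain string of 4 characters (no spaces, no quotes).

Token 1: literal('P'). Output: "P"
Token 2: literal('P'). Output: "PP"
Token 3: backref(off=2, len=2). Copied 'PP' from pos 0. Output: "PPPP"
Token 4: backref(off=4, len=6) (overlapping!). Copied 'PPPPPP' from pos 0. Output: "PPPPPPPPPP"
Token 5: backref(off=3, len=4). Buffer before: "PPPPPPPPPP" (len 10)
  byte 1: read out[7]='P', append. Buffer now: "PPPPPPPPPPP"
  byte 2: read out[8]='P', append. Buffer now: "PPPPPPPPPPPP"
  byte 3: read out[9]='P', append. Buffer now: "PPPPPPPPPPPPP"
  byte 4: read out[10]='P', append. Buffer now: "PPPPPPPPPPPPPP"

Answer: PPPP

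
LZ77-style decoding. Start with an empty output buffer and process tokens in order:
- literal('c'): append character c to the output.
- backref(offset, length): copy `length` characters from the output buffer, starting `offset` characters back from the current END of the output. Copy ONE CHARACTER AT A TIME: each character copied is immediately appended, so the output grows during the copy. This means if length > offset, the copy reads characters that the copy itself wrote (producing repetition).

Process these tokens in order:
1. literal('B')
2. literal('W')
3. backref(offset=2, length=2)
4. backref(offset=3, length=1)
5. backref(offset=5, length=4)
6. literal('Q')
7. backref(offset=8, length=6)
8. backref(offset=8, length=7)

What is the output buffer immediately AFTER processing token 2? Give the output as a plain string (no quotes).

Answer: BW

Derivation:
Token 1: literal('B'). Output: "B"
Token 2: literal('W'). Output: "BW"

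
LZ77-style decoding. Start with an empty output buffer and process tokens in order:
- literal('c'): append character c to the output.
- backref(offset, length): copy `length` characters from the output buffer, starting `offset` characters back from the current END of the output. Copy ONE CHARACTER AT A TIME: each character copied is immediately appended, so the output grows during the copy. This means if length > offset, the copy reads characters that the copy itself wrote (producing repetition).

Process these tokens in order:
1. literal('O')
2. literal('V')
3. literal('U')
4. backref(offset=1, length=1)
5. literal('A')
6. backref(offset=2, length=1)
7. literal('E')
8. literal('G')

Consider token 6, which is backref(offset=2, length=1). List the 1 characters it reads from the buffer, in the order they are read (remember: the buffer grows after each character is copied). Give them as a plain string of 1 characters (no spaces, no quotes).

Answer: U

Derivation:
Token 1: literal('O'). Output: "O"
Token 2: literal('V'). Output: "OV"
Token 3: literal('U'). Output: "OVU"
Token 4: backref(off=1, len=1). Copied 'U' from pos 2. Output: "OVUU"
Token 5: literal('A'). Output: "OVUUA"
Token 6: backref(off=2, len=1). Buffer before: "OVUUA" (len 5)
  byte 1: read out[3]='U', append. Buffer now: "OVUUAU"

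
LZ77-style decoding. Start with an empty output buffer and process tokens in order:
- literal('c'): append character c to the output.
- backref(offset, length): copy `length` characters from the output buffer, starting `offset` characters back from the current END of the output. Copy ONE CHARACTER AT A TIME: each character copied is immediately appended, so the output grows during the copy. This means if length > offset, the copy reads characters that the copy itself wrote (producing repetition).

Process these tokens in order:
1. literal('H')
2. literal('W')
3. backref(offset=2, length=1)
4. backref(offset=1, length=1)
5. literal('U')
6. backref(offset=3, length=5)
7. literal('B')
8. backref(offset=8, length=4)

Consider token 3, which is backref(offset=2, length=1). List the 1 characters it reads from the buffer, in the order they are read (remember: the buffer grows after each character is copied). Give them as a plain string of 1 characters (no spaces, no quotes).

Token 1: literal('H'). Output: "H"
Token 2: literal('W'). Output: "HW"
Token 3: backref(off=2, len=1). Buffer before: "HW" (len 2)
  byte 1: read out[0]='H', append. Buffer now: "HWH"

Answer: H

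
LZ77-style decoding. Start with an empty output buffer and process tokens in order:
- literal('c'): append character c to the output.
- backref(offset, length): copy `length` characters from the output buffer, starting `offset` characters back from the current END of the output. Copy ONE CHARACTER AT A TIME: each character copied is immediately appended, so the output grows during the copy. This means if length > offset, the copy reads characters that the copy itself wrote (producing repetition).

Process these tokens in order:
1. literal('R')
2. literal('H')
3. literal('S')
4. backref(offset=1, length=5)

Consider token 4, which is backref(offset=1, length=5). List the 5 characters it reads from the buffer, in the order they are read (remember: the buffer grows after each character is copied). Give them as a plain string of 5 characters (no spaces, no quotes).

Token 1: literal('R'). Output: "R"
Token 2: literal('H'). Output: "RH"
Token 3: literal('S'). Output: "RHS"
Token 4: backref(off=1, len=5). Buffer before: "RHS" (len 3)
  byte 1: read out[2]='S', append. Buffer now: "RHSS"
  byte 2: read out[3]='S', append. Buffer now: "RHSSS"
  byte 3: read out[4]='S', append. Buffer now: "RHSSSS"
  byte 4: read out[5]='S', append. Buffer now: "RHSSSSS"
  byte 5: read out[6]='S', append. Buffer now: "RHSSSSSS"

Answer: SSSSS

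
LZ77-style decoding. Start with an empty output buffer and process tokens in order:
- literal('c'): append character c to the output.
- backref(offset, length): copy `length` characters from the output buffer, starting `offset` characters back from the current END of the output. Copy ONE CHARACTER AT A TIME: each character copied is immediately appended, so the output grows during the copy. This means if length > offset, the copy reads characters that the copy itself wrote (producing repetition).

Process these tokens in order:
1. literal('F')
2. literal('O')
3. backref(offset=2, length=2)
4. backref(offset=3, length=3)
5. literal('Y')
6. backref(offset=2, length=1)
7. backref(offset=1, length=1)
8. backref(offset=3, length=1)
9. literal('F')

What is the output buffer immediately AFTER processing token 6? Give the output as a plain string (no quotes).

Answer: FOFOOFOYO

Derivation:
Token 1: literal('F'). Output: "F"
Token 2: literal('O'). Output: "FO"
Token 3: backref(off=2, len=2). Copied 'FO' from pos 0. Output: "FOFO"
Token 4: backref(off=3, len=3). Copied 'OFO' from pos 1. Output: "FOFOOFO"
Token 5: literal('Y'). Output: "FOFOOFOY"
Token 6: backref(off=2, len=1). Copied 'O' from pos 6. Output: "FOFOOFOYO"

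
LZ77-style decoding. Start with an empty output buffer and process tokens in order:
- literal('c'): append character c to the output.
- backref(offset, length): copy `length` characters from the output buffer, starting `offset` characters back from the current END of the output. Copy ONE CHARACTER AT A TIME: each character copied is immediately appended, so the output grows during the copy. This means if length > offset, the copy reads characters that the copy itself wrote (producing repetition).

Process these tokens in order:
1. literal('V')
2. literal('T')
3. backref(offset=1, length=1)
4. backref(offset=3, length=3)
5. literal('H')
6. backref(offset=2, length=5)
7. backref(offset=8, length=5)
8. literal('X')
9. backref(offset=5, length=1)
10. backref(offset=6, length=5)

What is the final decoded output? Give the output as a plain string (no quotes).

Token 1: literal('V'). Output: "V"
Token 2: literal('T'). Output: "VT"
Token 3: backref(off=1, len=1). Copied 'T' from pos 1. Output: "VTT"
Token 4: backref(off=3, len=3). Copied 'VTT' from pos 0. Output: "VTTVTT"
Token 5: literal('H'). Output: "VTTVTTH"
Token 6: backref(off=2, len=5) (overlapping!). Copied 'THTHT' from pos 5. Output: "VTTVTTHTHTHT"
Token 7: backref(off=8, len=5). Copied 'TTHTH' from pos 4. Output: "VTTVTTHTHTHTTTHTH"
Token 8: literal('X'). Output: "VTTVTTHTHTHTTTHTHX"
Token 9: backref(off=5, len=1). Copied 'T' from pos 13. Output: "VTTVTTHTHTHTTTHTHXT"
Token 10: backref(off=6, len=5). Copied 'THTHX' from pos 13. Output: "VTTVTTHTHTHTTTHTHXTTHTHX"

Answer: VTTVTTHTHTHTTTHTHXTTHTHX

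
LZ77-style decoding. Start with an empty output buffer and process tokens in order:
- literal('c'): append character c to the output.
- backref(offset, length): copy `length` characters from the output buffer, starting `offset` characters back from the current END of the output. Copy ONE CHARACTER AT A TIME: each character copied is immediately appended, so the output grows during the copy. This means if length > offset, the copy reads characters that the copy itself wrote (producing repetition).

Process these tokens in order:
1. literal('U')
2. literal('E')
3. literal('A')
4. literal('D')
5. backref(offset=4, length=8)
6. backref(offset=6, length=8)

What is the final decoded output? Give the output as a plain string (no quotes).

Token 1: literal('U'). Output: "U"
Token 2: literal('E'). Output: "UE"
Token 3: literal('A'). Output: "UEA"
Token 4: literal('D'). Output: "UEAD"
Token 5: backref(off=4, len=8) (overlapping!). Copied 'UEADUEAD' from pos 0. Output: "UEADUEADUEAD"
Token 6: backref(off=6, len=8) (overlapping!). Copied 'ADUEADAD' from pos 6. Output: "UEADUEADUEADADUEADAD"

Answer: UEADUEADUEADADUEADAD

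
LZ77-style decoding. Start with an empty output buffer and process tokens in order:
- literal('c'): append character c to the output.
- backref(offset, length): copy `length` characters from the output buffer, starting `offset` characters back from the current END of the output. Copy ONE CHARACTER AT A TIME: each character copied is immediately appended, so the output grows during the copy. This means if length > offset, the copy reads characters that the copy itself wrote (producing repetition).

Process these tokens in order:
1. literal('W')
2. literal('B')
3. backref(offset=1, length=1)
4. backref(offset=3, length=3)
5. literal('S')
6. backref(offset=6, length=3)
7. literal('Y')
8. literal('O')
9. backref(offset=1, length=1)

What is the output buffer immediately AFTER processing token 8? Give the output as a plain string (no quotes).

Answer: WBBWBBSBBWYO

Derivation:
Token 1: literal('W'). Output: "W"
Token 2: literal('B'). Output: "WB"
Token 3: backref(off=1, len=1). Copied 'B' from pos 1. Output: "WBB"
Token 4: backref(off=3, len=3). Copied 'WBB' from pos 0. Output: "WBBWBB"
Token 5: literal('S'). Output: "WBBWBBS"
Token 6: backref(off=6, len=3). Copied 'BBW' from pos 1. Output: "WBBWBBSBBW"
Token 7: literal('Y'). Output: "WBBWBBSBBWY"
Token 8: literal('O'). Output: "WBBWBBSBBWYO"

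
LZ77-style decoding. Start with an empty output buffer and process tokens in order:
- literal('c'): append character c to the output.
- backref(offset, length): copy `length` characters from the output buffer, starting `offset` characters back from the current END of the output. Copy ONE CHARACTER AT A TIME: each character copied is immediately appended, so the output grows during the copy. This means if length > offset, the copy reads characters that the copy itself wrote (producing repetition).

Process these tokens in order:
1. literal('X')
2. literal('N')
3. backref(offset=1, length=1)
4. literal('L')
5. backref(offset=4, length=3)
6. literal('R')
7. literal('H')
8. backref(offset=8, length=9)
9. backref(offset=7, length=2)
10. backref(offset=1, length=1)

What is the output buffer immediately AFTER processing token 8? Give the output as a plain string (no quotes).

Token 1: literal('X'). Output: "X"
Token 2: literal('N'). Output: "XN"
Token 3: backref(off=1, len=1). Copied 'N' from pos 1. Output: "XNN"
Token 4: literal('L'). Output: "XNNL"
Token 5: backref(off=4, len=3). Copied 'XNN' from pos 0. Output: "XNNLXNN"
Token 6: literal('R'). Output: "XNNLXNNR"
Token 7: literal('H'). Output: "XNNLXNNRH"
Token 8: backref(off=8, len=9) (overlapping!). Copied 'NNLXNNRHN' from pos 1. Output: "XNNLXNNRHNNLXNNRHN"

Answer: XNNLXNNRHNNLXNNRHN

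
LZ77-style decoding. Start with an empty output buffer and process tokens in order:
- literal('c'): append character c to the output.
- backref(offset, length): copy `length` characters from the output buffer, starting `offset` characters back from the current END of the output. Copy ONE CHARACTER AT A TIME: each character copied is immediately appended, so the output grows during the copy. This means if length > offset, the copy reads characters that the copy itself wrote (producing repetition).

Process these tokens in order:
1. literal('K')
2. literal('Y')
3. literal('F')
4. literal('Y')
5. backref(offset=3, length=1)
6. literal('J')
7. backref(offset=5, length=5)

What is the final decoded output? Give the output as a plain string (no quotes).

Token 1: literal('K'). Output: "K"
Token 2: literal('Y'). Output: "KY"
Token 3: literal('F'). Output: "KYF"
Token 4: literal('Y'). Output: "KYFY"
Token 5: backref(off=3, len=1). Copied 'Y' from pos 1. Output: "KYFYY"
Token 6: literal('J'). Output: "KYFYYJ"
Token 7: backref(off=5, len=5). Copied 'YFYYJ' from pos 1. Output: "KYFYYJYFYYJ"

Answer: KYFYYJYFYYJ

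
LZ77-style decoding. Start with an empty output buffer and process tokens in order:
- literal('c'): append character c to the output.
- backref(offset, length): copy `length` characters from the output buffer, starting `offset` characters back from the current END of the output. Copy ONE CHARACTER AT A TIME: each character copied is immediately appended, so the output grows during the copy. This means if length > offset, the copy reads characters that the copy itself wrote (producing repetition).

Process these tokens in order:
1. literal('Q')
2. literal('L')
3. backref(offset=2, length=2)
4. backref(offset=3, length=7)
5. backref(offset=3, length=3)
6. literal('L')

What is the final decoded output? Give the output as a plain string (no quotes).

Answer: QLQLLQLLQLLQLLL

Derivation:
Token 1: literal('Q'). Output: "Q"
Token 2: literal('L'). Output: "QL"
Token 3: backref(off=2, len=2). Copied 'QL' from pos 0. Output: "QLQL"
Token 4: backref(off=3, len=7) (overlapping!). Copied 'LQLLQLL' from pos 1. Output: "QLQLLQLLQLL"
Token 5: backref(off=3, len=3). Copied 'QLL' from pos 8. Output: "QLQLLQLLQLLQLL"
Token 6: literal('L'). Output: "QLQLLQLLQLLQLLL"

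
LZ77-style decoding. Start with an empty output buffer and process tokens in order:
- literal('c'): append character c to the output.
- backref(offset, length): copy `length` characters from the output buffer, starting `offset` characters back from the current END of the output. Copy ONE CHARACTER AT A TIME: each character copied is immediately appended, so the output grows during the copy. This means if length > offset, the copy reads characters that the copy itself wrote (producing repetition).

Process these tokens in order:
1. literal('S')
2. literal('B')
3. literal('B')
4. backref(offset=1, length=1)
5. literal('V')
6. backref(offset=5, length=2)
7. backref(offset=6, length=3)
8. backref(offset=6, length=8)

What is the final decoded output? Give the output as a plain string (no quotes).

Answer: SBBBVSBBBBVSBBBBVS

Derivation:
Token 1: literal('S'). Output: "S"
Token 2: literal('B'). Output: "SB"
Token 3: literal('B'). Output: "SBB"
Token 4: backref(off=1, len=1). Copied 'B' from pos 2. Output: "SBBB"
Token 5: literal('V'). Output: "SBBBV"
Token 6: backref(off=5, len=2). Copied 'SB' from pos 0. Output: "SBBBVSB"
Token 7: backref(off=6, len=3). Copied 'BBB' from pos 1. Output: "SBBBVSBBBB"
Token 8: backref(off=6, len=8) (overlapping!). Copied 'VSBBBBVS' from pos 4. Output: "SBBBVSBBBBVSBBBBVS"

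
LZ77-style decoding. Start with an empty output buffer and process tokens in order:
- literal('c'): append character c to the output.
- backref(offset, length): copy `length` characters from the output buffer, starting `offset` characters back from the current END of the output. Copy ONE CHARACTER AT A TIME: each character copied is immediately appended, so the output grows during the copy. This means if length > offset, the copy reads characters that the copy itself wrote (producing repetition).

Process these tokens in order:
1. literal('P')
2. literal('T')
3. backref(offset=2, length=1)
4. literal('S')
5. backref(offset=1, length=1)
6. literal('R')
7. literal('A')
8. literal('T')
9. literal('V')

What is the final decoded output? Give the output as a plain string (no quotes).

Token 1: literal('P'). Output: "P"
Token 2: literal('T'). Output: "PT"
Token 3: backref(off=2, len=1). Copied 'P' from pos 0. Output: "PTP"
Token 4: literal('S'). Output: "PTPS"
Token 5: backref(off=1, len=1). Copied 'S' from pos 3. Output: "PTPSS"
Token 6: literal('R'). Output: "PTPSSR"
Token 7: literal('A'). Output: "PTPSSRA"
Token 8: literal('T'). Output: "PTPSSRAT"
Token 9: literal('V'). Output: "PTPSSRATV"

Answer: PTPSSRATV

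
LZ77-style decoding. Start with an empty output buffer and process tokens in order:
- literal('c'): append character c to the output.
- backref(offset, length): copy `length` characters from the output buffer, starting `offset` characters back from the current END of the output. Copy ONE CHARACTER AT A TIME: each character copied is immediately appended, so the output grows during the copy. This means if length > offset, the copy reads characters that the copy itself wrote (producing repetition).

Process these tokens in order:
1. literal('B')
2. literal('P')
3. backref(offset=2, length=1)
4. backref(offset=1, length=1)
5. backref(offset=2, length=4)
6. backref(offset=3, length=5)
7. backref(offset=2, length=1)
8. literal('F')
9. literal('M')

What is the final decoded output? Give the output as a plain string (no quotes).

Token 1: literal('B'). Output: "B"
Token 2: literal('P'). Output: "BP"
Token 3: backref(off=2, len=1). Copied 'B' from pos 0. Output: "BPB"
Token 4: backref(off=1, len=1). Copied 'B' from pos 2. Output: "BPBB"
Token 5: backref(off=2, len=4) (overlapping!). Copied 'BBBB' from pos 2. Output: "BPBBBBBB"
Token 6: backref(off=3, len=5) (overlapping!). Copied 'BBBBB' from pos 5. Output: "BPBBBBBBBBBBB"
Token 7: backref(off=2, len=1). Copied 'B' from pos 11. Output: "BPBBBBBBBBBBBB"
Token 8: literal('F'). Output: "BPBBBBBBBBBBBBF"
Token 9: literal('M'). Output: "BPBBBBBBBBBBBBFM"

Answer: BPBBBBBBBBBBBBFM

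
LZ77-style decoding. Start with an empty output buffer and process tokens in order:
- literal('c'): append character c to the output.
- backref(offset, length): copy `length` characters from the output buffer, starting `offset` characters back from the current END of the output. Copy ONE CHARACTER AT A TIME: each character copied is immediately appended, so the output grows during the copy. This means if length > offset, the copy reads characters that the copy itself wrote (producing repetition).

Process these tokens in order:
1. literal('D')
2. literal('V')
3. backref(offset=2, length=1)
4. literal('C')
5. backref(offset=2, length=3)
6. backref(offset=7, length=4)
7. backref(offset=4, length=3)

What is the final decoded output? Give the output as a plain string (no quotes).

Answer: DVDCDCDDVDCDVD

Derivation:
Token 1: literal('D'). Output: "D"
Token 2: literal('V'). Output: "DV"
Token 3: backref(off=2, len=1). Copied 'D' from pos 0. Output: "DVD"
Token 4: literal('C'). Output: "DVDC"
Token 5: backref(off=2, len=3) (overlapping!). Copied 'DCD' from pos 2. Output: "DVDCDCD"
Token 6: backref(off=7, len=4). Copied 'DVDC' from pos 0. Output: "DVDCDCDDVDC"
Token 7: backref(off=4, len=3). Copied 'DVD' from pos 7. Output: "DVDCDCDDVDCDVD"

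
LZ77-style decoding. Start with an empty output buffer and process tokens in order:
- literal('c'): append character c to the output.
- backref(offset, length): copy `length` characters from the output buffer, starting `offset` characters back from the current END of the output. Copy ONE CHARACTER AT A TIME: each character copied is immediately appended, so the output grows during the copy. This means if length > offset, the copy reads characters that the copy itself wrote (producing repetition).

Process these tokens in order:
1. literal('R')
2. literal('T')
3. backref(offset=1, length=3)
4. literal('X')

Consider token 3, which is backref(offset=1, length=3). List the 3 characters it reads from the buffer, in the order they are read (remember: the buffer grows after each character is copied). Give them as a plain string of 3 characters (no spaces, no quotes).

Answer: TTT

Derivation:
Token 1: literal('R'). Output: "R"
Token 2: literal('T'). Output: "RT"
Token 3: backref(off=1, len=3). Buffer before: "RT" (len 2)
  byte 1: read out[1]='T', append. Buffer now: "RTT"
  byte 2: read out[2]='T', append. Buffer now: "RTTT"
  byte 3: read out[3]='T', append. Buffer now: "RTTTT"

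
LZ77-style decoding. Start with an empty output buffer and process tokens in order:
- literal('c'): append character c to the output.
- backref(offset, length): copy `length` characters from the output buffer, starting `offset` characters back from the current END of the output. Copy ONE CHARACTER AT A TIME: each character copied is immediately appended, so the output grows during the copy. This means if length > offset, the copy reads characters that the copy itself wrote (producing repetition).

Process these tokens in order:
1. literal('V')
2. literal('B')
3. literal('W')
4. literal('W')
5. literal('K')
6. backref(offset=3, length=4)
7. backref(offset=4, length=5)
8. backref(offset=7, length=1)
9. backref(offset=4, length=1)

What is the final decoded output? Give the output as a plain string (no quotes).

Token 1: literal('V'). Output: "V"
Token 2: literal('B'). Output: "VB"
Token 3: literal('W'). Output: "VBW"
Token 4: literal('W'). Output: "VBWW"
Token 5: literal('K'). Output: "VBWWK"
Token 6: backref(off=3, len=4) (overlapping!). Copied 'WWKW' from pos 2. Output: "VBWWKWWKW"
Token 7: backref(off=4, len=5) (overlapping!). Copied 'WWKWW' from pos 5. Output: "VBWWKWWKWWWKWW"
Token 8: backref(off=7, len=1). Copied 'K' from pos 7. Output: "VBWWKWWKWWWKWWK"
Token 9: backref(off=4, len=1). Copied 'K' from pos 11. Output: "VBWWKWWKWWWKWWKK"

Answer: VBWWKWWKWWWKWWKK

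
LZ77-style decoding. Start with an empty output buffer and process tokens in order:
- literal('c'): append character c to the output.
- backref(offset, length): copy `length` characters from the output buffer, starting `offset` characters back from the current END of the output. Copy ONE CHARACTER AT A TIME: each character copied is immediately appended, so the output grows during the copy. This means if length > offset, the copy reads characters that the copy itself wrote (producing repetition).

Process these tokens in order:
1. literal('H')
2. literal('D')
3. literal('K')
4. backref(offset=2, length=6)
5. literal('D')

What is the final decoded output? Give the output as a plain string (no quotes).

Token 1: literal('H'). Output: "H"
Token 2: literal('D'). Output: "HD"
Token 3: literal('K'). Output: "HDK"
Token 4: backref(off=2, len=6) (overlapping!). Copied 'DKDKDK' from pos 1. Output: "HDKDKDKDK"
Token 5: literal('D'). Output: "HDKDKDKDKD"

Answer: HDKDKDKDKD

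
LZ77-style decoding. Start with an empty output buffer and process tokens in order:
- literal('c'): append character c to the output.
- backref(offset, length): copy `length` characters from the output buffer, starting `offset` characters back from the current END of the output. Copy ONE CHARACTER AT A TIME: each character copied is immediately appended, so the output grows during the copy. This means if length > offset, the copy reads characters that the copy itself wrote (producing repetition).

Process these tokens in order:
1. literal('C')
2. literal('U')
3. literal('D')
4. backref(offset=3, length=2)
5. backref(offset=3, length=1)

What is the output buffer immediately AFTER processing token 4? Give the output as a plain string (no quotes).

Token 1: literal('C'). Output: "C"
Token 2: literal('U'). Output: "CU"
Token 3: literal('D'). Output: "CUD"
Token 4: backref(off=3, len=2). Copied 'CU' from pos 0. Output: "CUDCU"

Answer: CUDCU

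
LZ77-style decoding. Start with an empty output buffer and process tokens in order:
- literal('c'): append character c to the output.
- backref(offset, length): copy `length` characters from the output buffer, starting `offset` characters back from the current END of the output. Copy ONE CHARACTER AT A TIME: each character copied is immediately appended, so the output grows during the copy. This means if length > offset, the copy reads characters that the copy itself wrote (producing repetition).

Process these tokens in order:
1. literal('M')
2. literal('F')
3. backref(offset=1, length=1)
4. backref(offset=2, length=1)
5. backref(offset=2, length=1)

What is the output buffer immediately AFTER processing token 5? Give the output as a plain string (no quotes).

Token 1: literal('M'). Output: "M"
Token 2: literal('F'). Output: "MF"
Token 3: backref(off=1, len=1). Copied 'F' from pos 1. Output: "MFF"
Token 4: backref(off=2, len=1). Copied 'F' from pos 1. Output: "MFFF"
Token 5: backref(off=2, len=1). Copied 'F' from pos 2. Output: "MFFFF"

Answer: MFFFF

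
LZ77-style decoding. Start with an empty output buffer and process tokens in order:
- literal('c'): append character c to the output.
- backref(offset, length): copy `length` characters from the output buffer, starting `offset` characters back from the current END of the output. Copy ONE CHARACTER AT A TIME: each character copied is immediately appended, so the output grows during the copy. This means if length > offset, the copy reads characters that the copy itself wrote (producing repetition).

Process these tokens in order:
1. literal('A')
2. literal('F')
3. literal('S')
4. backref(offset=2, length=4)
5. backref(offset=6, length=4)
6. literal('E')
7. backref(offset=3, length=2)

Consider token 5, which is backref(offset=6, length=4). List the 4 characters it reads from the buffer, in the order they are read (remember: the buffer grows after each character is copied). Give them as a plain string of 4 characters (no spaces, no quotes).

Token 1: literal('A'). Output: "A"
Token 2: literal('F'). Output: "AF"
Token 3: literal('S'). Output: "AFS"
Token 4: backref(off=2, len=4) (overlapping!). Copied 'FSFS' from pos 1. Output: "AFSFSFS"
Token 5: backref(off=6, len=4). Buffer before: "AFSFSFS" (len 7)
  byte 1: read out[1]='F', append. Buffer now: "AFSFSFSF"
  byte 2: read out[2]='S', append. Buffer now: "AFSFSFSFS"
  byte 3: read out[3]='F', append. Buffer now: "AFSFSFSFSF"
  byte 4: read out[4]='S', append. Buffer now: "AFSFSFSFSFS"

Answer: FSFS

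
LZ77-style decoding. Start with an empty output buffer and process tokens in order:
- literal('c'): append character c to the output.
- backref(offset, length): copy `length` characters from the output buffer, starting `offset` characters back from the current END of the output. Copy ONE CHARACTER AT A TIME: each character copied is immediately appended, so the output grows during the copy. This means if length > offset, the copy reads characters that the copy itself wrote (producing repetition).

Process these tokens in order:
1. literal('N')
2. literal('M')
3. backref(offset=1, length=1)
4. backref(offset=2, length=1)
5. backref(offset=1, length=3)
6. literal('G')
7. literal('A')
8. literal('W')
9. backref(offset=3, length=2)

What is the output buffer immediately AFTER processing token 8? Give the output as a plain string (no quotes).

Answer: NMMMMMMGAW

Derivation:
Token 1: literal('N'). Output: "N"
Token 2: literal('M'). Output: "NM"
Token 3: backref(off=1, len=1). Copied 'M' from pos 1. Output: "NMM"
Token 4: backref(off=2, len=1). Copied 'M' from pos 1. Output: "NMMM"
Token 5: backref(off=1, len=3) (overlapping!). Copied 'MMM' from pos 3. Output: "NMMMMMM"
Token 6: literal('G'). Output: "NMMMMMMG"
Token 7: literal('A'). Output: "NMMMMMMGA"
Token 8: literal('W'). Output: "NMMMMMMGAW"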